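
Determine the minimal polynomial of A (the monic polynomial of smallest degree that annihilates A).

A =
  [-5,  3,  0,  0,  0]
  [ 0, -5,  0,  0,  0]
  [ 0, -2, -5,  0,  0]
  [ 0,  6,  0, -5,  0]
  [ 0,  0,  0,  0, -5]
x^2 + 10*x + 25

The characteristic polynomial is χ_A(x) = (x + 5)^5, so the eigenvalues are known. The minimal polynomial is
  m_A(x) = Π_λ (x − λ)^{k_λ}
where k_λ is the size of the *largest* Jordan block for λ (equivalently, the smallest k with (A − λI)^k v = 0 for every generalised eigenvector v of λ).

  λ = -5: largest Jordan block has size 2, contributing (x + 5)^2

So m_A(x) = (x + 5)^2 = x^2 + 10*x + 25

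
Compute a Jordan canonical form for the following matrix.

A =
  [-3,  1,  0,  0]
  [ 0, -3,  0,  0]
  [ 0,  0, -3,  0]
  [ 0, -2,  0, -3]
J_2(-3) ⊕ J_1(-3) ⊕ J_1(-3)

The characteristic polynomial is
  det(x·I − A) = x^4 + 12*x^3 + 54*x^2 + 108*x + 81 = (x + 3)^4

Eigenvalues and multiplicities (the geometric multiplicity of λ is n − rank(A − λI), which equals the number of Jordan blocks for λ):
  λ = -3: algebraic multiplicity = 4, geometric multiplicity = 3

Determining the block sizes for each eigenvalue:
  λ = -3: 3 blocks summing to 4 forces exactly one block of size 2 and the rest size 1 → block sizes [2, 1, 1]

Assembling the blocks gives a Jordan form
J =
  [-3,  1,  0,  0]
  [ 0, -3,  0,  0]
  [ 0,  0, -3,  0]
  [ 0,  0,  0, -3]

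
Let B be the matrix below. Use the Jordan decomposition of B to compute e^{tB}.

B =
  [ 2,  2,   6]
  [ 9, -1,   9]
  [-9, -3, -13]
e^{tB} =
  [6*t*exp(-4*t) + exp(-4*t), 2*t*exp(-4*t), 6*t*exp(-4*t)]
  [9*t*exp(-4*t), 3*t*exp(-4*t) + exp(-4*t), 9*t*exp(-4*t)]
  [-9*t*exp(-4*t), -3*t*exp(-4*t), -9*t*exp(-4*t) + exp(-4*t)]

Strategy: write B = P · J · P⁻¹ where J is a Jordan canonical form, so e^{tB} = P · e^{tJ} · P⁻¹, and e^{tJ} can be computed block-by-block.

B has Jordan form
J =
  [-4,  1,  0]
  [ 0, -4,  0]
  [ 0,  0, -4]
(up to reordering of blocks).

Per-block formulas:
  For a 1×1 block at λ = -4: exp(t · [-4]) = [e^(-4t)].
  For a 2×2 Jordan block J_2(-4): exp(t · J_2(-4)) = e^(-4t)·(I + t·N), where N is the 2×2 nilpotent shift.

After assembling e^{tJ} and conjugating by P, we get:

e^{tB} =
  [6*t*exp(-4*t) + exp(-4*t), 2*t*exp(-4*t), 6*t*exp(-4*t)]
  [9*t*exp(-4*t), 3*t*exp(-4*t) + exp(-4*t), 9*t*exp(-4*t)]
  [-9*t*exp(-4*t), -3*t*exp(-4*t), -9*t*exp(-4*t) + exp(-4*t)]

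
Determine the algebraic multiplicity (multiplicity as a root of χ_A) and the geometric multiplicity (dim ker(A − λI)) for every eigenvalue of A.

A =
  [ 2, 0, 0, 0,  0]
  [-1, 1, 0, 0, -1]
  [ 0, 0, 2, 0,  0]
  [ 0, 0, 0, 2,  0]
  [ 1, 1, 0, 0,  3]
λ = 2: alg = 5, geom = 4

Step 1 — factor the characteristic polynomial to read off the algebraic multiplicities:
  χ_A(x) = (x - 2)^5

Step 2 — compute geometric multiplicities via the rank-nullity identity g(λ) = n − rank(A − λI):
  rank(A − (2)·I) = 1, so dim ker(A − (2)·I) = n − 1 = 4

Summary:
  λ = 2: algebraic multiplicity = 5, geometric multiplicity = 4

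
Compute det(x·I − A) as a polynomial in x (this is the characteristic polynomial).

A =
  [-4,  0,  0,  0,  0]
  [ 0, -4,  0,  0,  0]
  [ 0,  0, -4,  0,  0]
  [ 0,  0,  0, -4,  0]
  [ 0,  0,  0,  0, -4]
x^5 + 20*x^4 + 160*x^3 + 640*x^2 + 1280*x + 1024

Expanding det(x·I − A) (e.g. by cofactor expansion or by noting that A is similar to its Jordan form J, which has the same characteristic polynomial as A) gives
  χ_A(x) = x^5 + 20*x^4 + 160*x^3 + 640*x^2 + 1280*x + 1024
which factors as (x + 4)^5. The eigenvalues (with algebraic multiplicities) are λ = -4 with multiplicity 5.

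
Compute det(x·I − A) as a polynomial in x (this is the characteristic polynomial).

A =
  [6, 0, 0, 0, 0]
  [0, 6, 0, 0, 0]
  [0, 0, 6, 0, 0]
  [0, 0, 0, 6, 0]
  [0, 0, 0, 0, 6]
x^5 - 30*x^4 + 360*x^3 - 2160*x^2 + 6480*x - 7776

Expanding det(x·I − A) (e.g. by cofactor expansion or by noting that A is similar to its Jordan form J, which has the same characteristic polynomial as A) gives
  χ_A(x) = x^5 - 30*x^4 + 360*x^3 - 2160*x^2 + 6480*x - 7776
which factors as (x - 6)^5. The eigenvalues (with algebraic multiplicities) are λ = 6 with multiplicity 5.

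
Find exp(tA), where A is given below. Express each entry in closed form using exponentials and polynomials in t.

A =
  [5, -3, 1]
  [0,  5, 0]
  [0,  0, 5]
e^{tA} =
  [exp(5*t), -3*t*exp(5*t), t*exp(5*t)]
  [0, exp(5*t), 0]
  [0, 0, exp(5*t)]

Strategy: write A = P · J · P⁻¹ where J is a Jordan canonical form, so e^{tA} = P · e^{tJ} · P⁻¹, and e^{tJ} can be computed block-by-block.

A has Jordan form
J =
  [5, 1, 0]
  [0, 5, 0]
  [0, 0, 5]
(up to reordering of blocks).

Per-block formulas:
  For a 2×2 Jordan block J_2(5): exp(t · J_2(5)) = e^(5t)·(I + t·N), where N is the 2×2 nilpotent shift.
  For a 1×1 block at λ = 5: exp(t · [5]) = [e^(5t)].

After assembling e^{tJ} and conjugating by P, we get:

e^{tA} =
  [exp(5*t), -3*t*exp(5*t), t*exp(5*t)]
  [0, exp(5*t), 0]
  [0, 0, exp(5*t)]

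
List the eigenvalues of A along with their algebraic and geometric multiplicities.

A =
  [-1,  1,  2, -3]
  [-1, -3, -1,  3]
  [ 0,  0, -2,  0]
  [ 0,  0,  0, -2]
λ = -2: alg = 4, geom = 2

Step 1 — factor the characteristic polynomial to read off the algebraic multiplicities:
  χ_A(x) = (x + 2)^4

Step 2 — compute geometric multiplicities via the rank-nullity identity g(λ) = n − rank(A − λI):
  rank(A − (-2)·I) = 2, so dim ker(A − (-2)·I) = n − 2 = 2

Summary:
  λ = -2: algebraic multiplicity = 4, geometric multiplicity = 2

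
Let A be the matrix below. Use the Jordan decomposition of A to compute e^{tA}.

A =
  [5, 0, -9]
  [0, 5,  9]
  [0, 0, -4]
e^{tA} =
  [exp(5*t), 0, -exp(5*t) + exp(-4*t)]
  [0, exp(5*t), exp(5*t) - exp(-4*t)]
  [0, 0, exp(-4*t)]

Strategy: write A = P · J · P⁻¹ where J is a Jordan canonical form, so e^{tA} = P · e^{tJ} · P⁻¹, and e^{tJ} can be computed block-by-block.

A has Jordan form
J =
  [-4, 0, 0]
  [ 0, 5, 0]
  [ 0, 0, 5]
(up to reordering of blocks).

Per-block formulas:
  For a 1×1 block at λ = 5: exp(t · [5]) = [e^(5t)].
  For a 1×1 block at λ = -4: exp(t · [-4]) = [e^(-4t)].

After assembling e^{tJ} and conjugating by P, we get:

e^{tA} =
  [exp(5*t), 0, -exp(5*t) + exp(-4*t)]
  [0, exp(5*t), exp(5*t) - exp(-4*t)]
  [0, 0, exp(-4*t)]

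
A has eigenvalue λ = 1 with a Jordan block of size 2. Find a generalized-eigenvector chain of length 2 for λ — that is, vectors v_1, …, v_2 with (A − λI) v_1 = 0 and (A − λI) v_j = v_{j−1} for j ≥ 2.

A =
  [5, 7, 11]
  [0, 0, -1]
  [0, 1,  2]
A Jordan chain for λ = 1 of length 2:
v_1 = (1, 1, -1)ᵀ
v_2 = (2, -1, 0)ᵀ

Let N = A − (1)·I. We want v_2 with N^2 v_2 = 0 but N^1 v_2 ≠ 0; then v_{j-1} := N · v_j for j = 2, …, 2.

Pick v_2 = (2, -1, 0)ᵀ.
Then v_1 = N · v_2 = (1, 1, -1)ᵀ.

Sanity check: (A − (1)·I) v_1 = (0, 0, 0)ᵀ = 0. ✓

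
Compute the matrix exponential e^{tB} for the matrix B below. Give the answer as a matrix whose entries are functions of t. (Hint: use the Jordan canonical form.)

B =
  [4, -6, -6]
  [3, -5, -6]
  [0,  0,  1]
e^{tB} =
  [2*exp(t) - exp(-2*t), -2*exp(t) + 2*exp(-2*t), -2*exp(t) + 2*exp(-2*t)]
  [exp(t) - exp(-2*t), -exp(t) + 2*exp(-2*t), -2*exp(t) + 2*exp(-2*t)]
  [0, 0, exp(t)]

Strategy: write B = P · J · P⁻¹ where J is a Jordan canonical form, so e^{tB} = P · e^{tJ} · P⁻¹, and e^{tJ} can be computed block-by-block.

B has Jordan form
J =
  [-2, 0, 0]
  [ 0, 1, 0]
  [ 0, 0, 1]
(up to reordering of blocks).

Per-block formulas:
  For a 1×1 block at λ = 1: exp(t · [1]) = [e^(1t)].
  For a 1×1 block at λ = -2: exp(t · [-2]) = [e^(-2t)].

After assembling e^{tJ} and conjugating by P, we get:

e^{tB} =
  [2*exp(t) - exp(-2*t), -2*exp(t) + 2*exp(-2*t), -2*exp(t) + 2*exp(-2*t)]
  [exp(t) - exp(-2*t), -exp(t) + 2*exp(-2*t), -2*exp(t) + 2*exp(-2*t)]
  [0, 0, exp(t)]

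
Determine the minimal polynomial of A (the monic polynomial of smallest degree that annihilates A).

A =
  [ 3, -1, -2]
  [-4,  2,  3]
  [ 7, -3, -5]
x^3

The characteristic polynomial is χ_A(x) = x^3, so the eigenvalues are known. The minimal polynomial is
  m_A(x) = Π_λ (x − λ)^{k_λ}
where k_λ is the size of the *largest* Jordan block for λ (equivalently, the smallest k with (A − λI)^k v = 0 for every generalised eigenvector v of λ).

  λ = 0: largest Jordan block has size 3, contributing (x − 0)^3

So m_A(x) = x^3 = x^3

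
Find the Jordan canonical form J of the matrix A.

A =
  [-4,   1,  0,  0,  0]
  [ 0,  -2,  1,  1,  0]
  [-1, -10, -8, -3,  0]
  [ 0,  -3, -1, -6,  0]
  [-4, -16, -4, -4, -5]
J_3(-5) ⊕ J_1(-5) ⊕ J_1(-5)

The characteristic polynomial is
  det(x·I − A) = x^5 + 25*x^4 + 250*x^3 + 1250*x^2 + 3125*x + 3125 = (x + 5)^5

Eigenvalues and multiplicities (the geometric multiplicity of λ is n − rank(A − λI), which equals the number of Jordan blocks for λ):
  λ = -5: algebraic multiplicity = 5, geometric multiplicity = 3

Determining the block sizes for each eigenvalue:
  λ = -5: with am = 5 and gm = 3, the partition is not yet determined (e.g. several partitions of 5 into 3 parts exist). Let N = A − (-5)·I. Computing rank(N^1) = 2, rank(N^2) = 1, rank(N^3) = 0; the number of blocks of size ≥ j is rank(N^{j−1}) − rank(N^j), giving [3, 1, 1]. So we have 1 block(s) of size 3, 2 block(s) of size 1 → block sizes [3, 1, 1]

Assembling the blocks gives a Jordan form
J =
  [-5,  1,  0,  0,  0]
  [ 0, -5,  1,  0,  0]
  [ 0,  0, -5,  0,  0]
  [ 0,  0,  0, -5,  0]
  [ 0,  0,  0,  0, -5]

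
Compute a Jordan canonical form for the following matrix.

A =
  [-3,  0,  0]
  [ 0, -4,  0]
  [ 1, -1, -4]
J_2(-4) ⊕ J_1(-3)

The characteristic polynomial is
  det(x·I − A) = x^3 + 11*x^2 + 40*x + 48 = (x + 3)*(x + 4)^2

Eigenvalues and multiplicities (the geometric multiplicity of λ is n − rank(A − λI), which equals the number of Jordan blocks for λ):
  λ = -4: algebraic multiplicity = 2, geometric multiplicity = 1
  λ = -3: algebraic multiplicity = 1, geometric multiplicity = 1

Determining the block sizes for each eigenvalue:
  λ = -4: one block (gm = 1), so the single block has size am = 2 → block sizes [2]
  λ = -3: one block (gm = 1), so the single block has size am = 1 → block sizes [1]

Assembling the blocks gives a Jordan form
J =
  [-4,  1,  0]
  [ 0, -4,  0]
  [ 0,  0, -3]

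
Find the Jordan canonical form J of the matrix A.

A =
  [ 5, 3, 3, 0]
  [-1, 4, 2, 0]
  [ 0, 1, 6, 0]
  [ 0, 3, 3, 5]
J_3(5) ⊕ J_1(5)

The characteristic polynomial is
  det(x·I − A) = x^4 - 20*x^3 + 150*x^2 - 500*x + 625 = (x - 5)^4

Eigenvalues and multiplicities (the geometric multiplicity of λ is n − rank(A − λI), which equals the number of Jordan blocks for λ):
  λ = 5: algebraic multiplicity = 4, geometric multiplicity = 2

Determining the block sizes for each eigenvalue:
  λ = 5: with am = 4 and gm = 2, the partition is not yet determined (e.g. several partitions of 4 into 2 parts exist). Let N = A − (5)·I. Computing rank(N^1) = 2, rank(N^2) = 1, rank(N^3) = 0; the number of blocks of size ≥ j is rank(N^{j−1}) − rank(N^j), giving [2, 1, 1]. So we have 1 block(s) of size 3, 1 block(s) of size 1 → block sizes [3, 1]

Assembling the blocks gives a Jordan form
J =
  [5, 1, 0, 0]
  [0, 5, 1, 0]
  [0, 0, 5, 0]
  [0, 0, 0, 5]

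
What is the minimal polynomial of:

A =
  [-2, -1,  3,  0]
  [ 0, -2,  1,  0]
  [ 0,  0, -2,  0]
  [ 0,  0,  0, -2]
x^3 + 6*x^2 + 12*x + 8

The characteristic polynomial is χ_A(x) = (x + 2)^4, so the eigenvalues are known. The minimal polynomial is
  m_A(x) = Π_λ (x − λ)^{k_λ}
where k_λ is the size of the *largest* Jordan block for λ (equivalently, the smallest k with (A − λI)^k v = 0 for every generalised eigenvector v of λ).

  λ = -2: largest Jordan block has size 3, contributing (x + 2)^3

So m_A(x) = (x + 2)^3 = x^3 + 6*x^2 + 12*x + 8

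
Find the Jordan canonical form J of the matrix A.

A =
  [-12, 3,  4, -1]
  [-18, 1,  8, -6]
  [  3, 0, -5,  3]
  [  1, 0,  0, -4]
J_3(-5) ⊕ J_1(-5)

The characteristic polynomial is
  det(x·I − A) = x^4 + 20*x^3 + 150*x^2 + 500*x + 625 = (x + 5)^4

Eigenvalues and multiplicities (the geometric multiplicity of λ is n − rank(A − λI), which equals the number of Jordan blocks for λ):
  λ = -5: algebraic multiplicity = 4, geometric multiplicity = 2

Determining the block sizes for each eigenvalue:
  λ = -5: with am = 4 and gm = 2, the partition is not yet determined (e.g. several partitions of 4 into 2 parts exist). Let N = A − (-5)·I. Computing rank(N^1) = 2, rank(N^2) = 1, rank(N^3) = 0; the number of blocks of size ≥ j is rank(N^{j−1}) − rank(N^j), giving [2, 1, 1]. So we have 1 block(s) of size 3, 1 block(s) of size 1 → block sizes [3, 1]

Assembling the blocks gives a Jordan form
J =
  [-5,  1,  0,  0]
  [ 0, -5,  1,  0]
  [ 0,  0, -5,  0]
  [ 0,  0,  0, -5]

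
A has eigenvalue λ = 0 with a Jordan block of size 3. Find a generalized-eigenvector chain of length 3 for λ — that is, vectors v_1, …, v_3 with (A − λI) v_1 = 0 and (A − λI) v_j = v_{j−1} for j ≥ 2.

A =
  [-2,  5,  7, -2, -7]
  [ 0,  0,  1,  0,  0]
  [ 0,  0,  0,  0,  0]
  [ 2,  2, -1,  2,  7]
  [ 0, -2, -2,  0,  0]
A Jordan chain for λ = 0 of length 3:
v_1 = (7, 0, 0, 0, -2)ᵀ
v_2 = (7, 1, 0, -1, -2)ᵀ
v_3 = (0, 0, 1, 0, 0)ᵀ

Let N = A − (0)·I. We want v_3 with N^3 v_3 = 0 but N^2 v_3 ≠ 0; then v_{j-1} := N · v_j for j = 3, …, 2.

Pick v_3 = (0, 0, 1, 0, 0)ᵀ.
Then v_2 = N · v_3 = (7, 1, 0, -1, -2)ᵀ.
Then v_1 = N · v_2 = (7, 0, 0, 0, -2)ᵀ.

Sanity check: (A − (0)·I) v_1 = (0, 0, 0, 0, 0)ᵀ = 0. ✓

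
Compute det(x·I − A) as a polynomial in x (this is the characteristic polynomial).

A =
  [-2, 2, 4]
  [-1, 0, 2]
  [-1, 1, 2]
x^3

Expanding det(x·I − A) (e.g. by cofactor expansion or by noting that A is similar to its Jordan form J, which has the same characteristic polynomial as A) gives
  χ_A(x) = x^3
which factors as x^3. The eigenvalues (with algebraic multiplicities) are λ = 0 with multiplicity 3.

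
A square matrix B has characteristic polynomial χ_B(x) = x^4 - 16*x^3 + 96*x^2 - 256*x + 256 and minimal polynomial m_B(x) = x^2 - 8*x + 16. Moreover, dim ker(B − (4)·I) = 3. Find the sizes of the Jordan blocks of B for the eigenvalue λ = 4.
Block sizes for λ = 4: [2, 1, 1]

Step 1 — from the characteristic polynomial, algebraic multiplicity of λ = 4 is 4. From dim ker(B − (4)·I) = 3, there are exactly 3 Jordan blocks for λ = 4.
Step 2 — from the minimal polynomial, the factor (x − 4)^2 tells us the largest block for λ = 4 has size 2.
Step 3 — with total size 4, 3 blocks, and largest block 2, the block sizes (in nonincreasing order) are [2, 1, 1].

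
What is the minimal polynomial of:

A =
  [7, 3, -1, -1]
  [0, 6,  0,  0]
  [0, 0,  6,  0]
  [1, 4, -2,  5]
x^3 - 18*x^2 + 108*x - 216

The characteristic polynomial is χ_A(x) = (x - 6)^4, so the eigenvalues are known. The minimal polynomial is
  m_A(x) = Π_λ (x − λ)^{k_λ}
where k_λ is the size of the *largest* Jordan block for λ (equivalently, the smallest k with (A − λI)^k v = 0 for every generalised eigenvector v of λ).

  λ = 6: largest Jordan block has size 3, contributing (x − 6)^3

So m_A(x) = (x - 6)^3 = x^3 - 18*x^2 + 108*x - 216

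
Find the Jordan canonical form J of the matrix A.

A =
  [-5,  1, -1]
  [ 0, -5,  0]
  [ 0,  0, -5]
J_2(-5) ⊕ J_1(-5)

The characteristic polynomial is
  det(x·I − A) = x^3 + 15*x^2 + 75*x + 125 = (x + 5)^3

Eigenvalues and multiplicities (the geometric multiplicity of λ is n − rank(A − λI), which equals the number of Jordan blocks for λ):
  λ = -5: algebraic multiplicity = 3, geometric multiplicity = 2

Determining the block sizes for each eigenvalue:
  λ = -5: 2 blocks summing to 3 forces exactly one block of size 2 and the rest size 1 → block sizes [2, 1]

Assembling the blocks gives a Jordan form
J =
  [-5,  1,  0]
  [ 0, -5,  0]
  [ 0,  0, -5]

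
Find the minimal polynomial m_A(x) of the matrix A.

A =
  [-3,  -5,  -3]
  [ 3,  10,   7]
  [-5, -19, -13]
x^3 + 6*x^2 + 12*x + 8

The characteristic polynomial is χ_A(x) = (x + 2)^3, so the eigenvalues are known. The minimal polynomial is
  m_A(x) = Π_λ (x − λ)^{k_λ}
where k_λ is the size of the *largest* Jordan block for λ (equivalently, the smallest k with (A − λI)^k v = 0 for every generalised eigenvector v of λ).

  λ = -2: largest Jordan block has size 3, contributing (x + 2)^3

So m_A(x) = (x + 2)^3 = x^3 + 6*x^2 + 12*x + 8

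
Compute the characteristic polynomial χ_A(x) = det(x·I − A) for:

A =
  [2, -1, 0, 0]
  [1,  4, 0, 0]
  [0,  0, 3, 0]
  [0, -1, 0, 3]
x^4 - 12*x^3 + 54*x^2 - 108*x + 81

Expanding det(x·I − A) (e.g. by cofactor expansion or by noting that A is similar to its Jordan form J, which has the same characteristic polynomial as A) gives
  χ_A(x) = x^4 - 12*x^3 + 54*x^2 - 108*x + 81
which factors as (x - 3)^4. The eigenvalues (with algebraic multiplicities) are λ = 3 with multiplicity 4.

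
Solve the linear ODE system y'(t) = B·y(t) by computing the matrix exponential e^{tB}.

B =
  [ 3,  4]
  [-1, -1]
e^{tB} =
  [2*t*exp(t) + exp(t), 4*t*exp(t)]
  [-t*exp(t), -2*t*exp(t) + exp(t)]

Strategy: write B = P · J · P⁻¹ where J is a Jordan canonical form, so e^{tB} = P · e^{tJ} · P⁻¹, and e^{tJ} can be computed block-by-block.

B has Jordan form
J =
  [1, 1]
  [0, 1]
(up to reordering of blocks).

Per-block formulas:
  For a 2×2 Jordan block J_2(1): exp(t · J_2(1)) = e^(1t)·(I + t·N), where N is the 2×2 nilpotent shift.

After assembling e^{tJ} and conjugating by P, we get:

e^{tB} =
  [2*t*exp(t) + exp(t), 4*t*exp(t)]
  [-t*exp(t), -2*t*exp(t) + exp(t)]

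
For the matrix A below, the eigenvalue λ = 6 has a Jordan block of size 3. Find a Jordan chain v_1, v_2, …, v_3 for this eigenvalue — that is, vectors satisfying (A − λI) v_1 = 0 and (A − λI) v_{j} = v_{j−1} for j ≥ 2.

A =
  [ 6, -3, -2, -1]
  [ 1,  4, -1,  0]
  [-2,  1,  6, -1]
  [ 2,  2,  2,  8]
A Jordan chain for λ = 6 of length 3:
v_1 = (-1, 0, -1, 2)ᵀ
v_2 = (0, 1, -2, 2)ᵀ
v_3 = (1, 0, 0, 0)ᵀ

Let N = A − (6)·I. We want v_3 with N^3 v_3 = 0 but N^2 v_3 ≠ 0; then v_{j-1} := N · v_j for j = 3, …, 2.

Pick v_3 = (1, 0, 0, 0)ᵀ.
Then v_2 = N · v_3 = (0, 1, -2, 2)ᵀ.
Then v_1 = N · v_2 = (-1, 0, -1, 2)ᵀ.

Sanity check: (A − (6)·I) v_1 = (0, 0, 0, 0)ᵀ = 0. ✓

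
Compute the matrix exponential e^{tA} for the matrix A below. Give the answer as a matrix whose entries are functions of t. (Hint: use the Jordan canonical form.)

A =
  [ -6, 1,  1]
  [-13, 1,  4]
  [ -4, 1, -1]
e^{tA} =
  [-t^2*exp(-2*t)/2 - 4*t*exp(-2*t) + exp(-2*t), t*exp(-2*t), t^2*exp(-2*t)/2 + t*exp(-2*t)]
  [-3*t^2*exp(-2*t)/2 - 13*t*exp(-2*t), 3*t*exp(-2*t) + exp(-2*t), 3*t^2*exp(-2*t)/2 + 4*t*exp(-2*t)]
  [-t^2*exp(-2*t)/2 - 4*t*exp(-2*t), t*exp(-2*t), t^2*exp(-2*t)/2 + t*exp(-2*t) + exp(-2*t)]

Strategy: write A = P · J · P⁻¹ where J is a Jordan canonical form, so e^{tA} = P · e^{tJ} · P⁻¹, and e^{tJ} can be computed block-by-block.

A has Jordan form
J =
  [-2,  1,  0]
  [ 0, -2,  1]
  [ 0,  0, -2]
(up to reordering of blocks).

Per-block formulas:
  For a 3×3 Jordan block J_3(-2): exp(t · J_3(-2)) = e^(-2t)·(I + t·N + (t^2/2)·N^2), where N is the 3×3 nilpotent shift.

After assembling e^{tJ} and conjugating by P, we get:

e^{tA} =
  [-t^2*exp(-2*t)/2 - 4*t*exp(-2*t) + exp(-2*t), t*exp(-2*t), t^2*exp(-2*t)/2 + t*exp(-2*t)]
  [-3*t^2*exp(-2*t)/2 - 13*t*exp(-2*t), 3*t*exp(-2*t) + exp(-2*t), 3*t^2*exp(-2*t)/2 + 4*t*exp(-2*t)]
  [-t^2*exp(-2*t)/2 - 4*t*exp(-2*t), t*exp(-2*t), t^2*exp(-2*t)/2 + t*exp(-2*t) + exp(-2*t)]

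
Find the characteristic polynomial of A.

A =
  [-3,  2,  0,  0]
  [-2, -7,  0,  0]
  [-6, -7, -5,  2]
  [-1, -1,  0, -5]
x^4 + 20*x^3 + 150*x^2 + 500*x + 625

Expanding det(x·I − A) (e.g. by cofactor expansion or by noting that A is similar to its Jordan form J, which has the same characteristic polynomial as A) gives
  χ_A(x) = x^4 + 20*x^3 + 150*x^2 + 500*x + 625
which factors as (x + 5)^4. The eigenvalues (with algebraic multiplicities) are λ = -5 with multiplicity 4.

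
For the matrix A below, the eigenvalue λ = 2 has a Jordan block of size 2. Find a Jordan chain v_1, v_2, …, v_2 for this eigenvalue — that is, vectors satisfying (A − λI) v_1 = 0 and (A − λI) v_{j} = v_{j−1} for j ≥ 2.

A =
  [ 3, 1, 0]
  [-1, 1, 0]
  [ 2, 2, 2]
A Jordan chain for λ = 2 of length 2:
v_1 = (1, -1, 2)ᵀ
v_2 = (1, 0, 0)ᵀ

Let N = A − (2)·I. We want v_2 with N^2 v_2 = 0 but N^1 v_2 ≠ 0; then v_{j-1} := N · v_j for j = 2, …, 2.

Pick v_2 = (1, 0, 0)ᵀ.
Then v_1 = N · v_2 = (1, -1, 2)ᵀ.

Sanity check: (A − (2)·I) v_1 = (0, 0, 0)ᵀ = 0. ✓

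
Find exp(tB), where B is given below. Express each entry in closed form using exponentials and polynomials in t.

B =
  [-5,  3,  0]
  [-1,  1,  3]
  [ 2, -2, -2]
e^{tB} =
  [3*t^2*exp(-2*t) - 3*t*exp(-2*t) + exp(-2*t), 3*t*exp(-2*t), 9*t^2*exp(-2*t)/2]
  [3*t^2*exp(-2*t) - t*exp(-2*t), 3*t*exp(-2*t) + exp(-2*t), 9*t^2*exp(-2*t)/2 + 3*t*exp(-2*t)]
  [-2*t^2*exp(-2*t) + 2*t*exp(-2*t), -2*t*exp(-2*t), -3*t^2*exp(-2*t) + exp(-2*t)]

Strategy: write B = P · J · P⁻¹ where J is a Jordan canonical form, so e^{tB} = P · e^{tJ} · P⁻¹, and e^{tJ} can be computed block-by-block.

B has Jordan form
J =
  [-2,  1,  0]
  [ 0, -2,  1]
  [ 0,  0, -2]
(up to reordering of blocks).

Per-block formulas:
  For a 3×3 Jordan block J_3(-2): exp(t · J_3(-2)) = e^(-2t)·(I + t·N + (t^2/2)·N^2), where N is the 3×3 nilpotent shift.

After assembling e^{tJ} and conjugating by P, we get:

e^{tB} =
  [3*t^2*exp(-2*t) - 3*t*exp(-2*t) + exp(-2*t), 3*t*exp(-2*t), 9*t^2*exp(-2*t)/2]
  [3*t^2*exp(-2*t) - t*exp(-2*t), 3*t*exp(-2*t) + exp(-2*t), 9*t^2*exp(-2*t)/2 + 3*t*exp(-2*t)]
  [-2*t^2*exp(-2*t) + 2*t*exp(-2*t), -2*t*exp(-2*t), -3*t^2*exp(-2*t) + exp(-2*t)]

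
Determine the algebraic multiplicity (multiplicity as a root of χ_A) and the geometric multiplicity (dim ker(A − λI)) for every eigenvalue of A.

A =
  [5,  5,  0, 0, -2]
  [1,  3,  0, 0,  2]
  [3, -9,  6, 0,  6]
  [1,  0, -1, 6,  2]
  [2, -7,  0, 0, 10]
λ = 6: alg = 5, geom = 2

Step 1 — factor the characteristic polynomial to read off the algebraic multiplicities:
  χ_A(x) = (x - 6)^5

Step 2 — compute geometric multiplicities via the rank-nullity identity g(λ) = n − rank(A − λI):
  rank(A − (6)·I) = 3, so dim ker(A − (6)·I) = n − 3 = 2

Summary:
  λ = 6: algebraic multiplicity = 5, geometric multiplicity = 2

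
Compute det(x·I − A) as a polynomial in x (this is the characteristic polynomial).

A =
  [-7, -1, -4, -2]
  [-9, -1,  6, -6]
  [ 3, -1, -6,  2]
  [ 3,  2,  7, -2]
x^4 + 16*x^3 + 96*x^2 + 256*x + 256

Expanding det(x·I − A) (e.g. by cofactor expansion or by noting that A is similar to its Jordan form J, which has the same characteristic polynomial as A) gives
  χ_A(x) = x^4 + 16*x^3 + 96*x^2 + 256*x + 256
which factors as (x + 4)^4. The eigenvalues (with algebraic multiplicities) are λ = -4 with multiplicity 4.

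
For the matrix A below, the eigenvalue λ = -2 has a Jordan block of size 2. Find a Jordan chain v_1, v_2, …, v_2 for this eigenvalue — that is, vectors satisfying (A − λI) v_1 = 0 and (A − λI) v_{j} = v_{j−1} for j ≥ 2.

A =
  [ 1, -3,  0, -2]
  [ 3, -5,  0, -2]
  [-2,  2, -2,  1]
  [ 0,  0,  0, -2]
A Jordan chain for λ = -2 of length 2:
v_1 = (3, 3, -2, 0)ᵀ
v_2 = (1, 0, 0, 0)ᵀ

Let N = A − (-2)·I. We want v_2 with N^2 v_2 = 0 but N^1 v_2 ≠ 0; then v_{j-1} := N · v_j for j = 2, …, 2.

Pick v_2 = (1, 0, 0, 0)ᵀ.
Then v_1 = N · v_2 = (3, 3, -2, 0)ᵀ.

Sanity check: (A − (-2)·I) v_1 = (0, 0, 0, 0)ᵀ = 0. ✓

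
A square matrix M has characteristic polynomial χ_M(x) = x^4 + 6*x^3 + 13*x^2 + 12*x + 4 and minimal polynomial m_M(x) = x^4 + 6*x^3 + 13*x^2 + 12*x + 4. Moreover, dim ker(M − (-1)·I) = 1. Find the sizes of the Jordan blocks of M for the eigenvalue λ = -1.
Block sizes for λ = -1: [2]

Step 1 — from the characteristic polynomial, algebraic multiplicity of λ = -1 is 2. From dim ker(M − (-1)·I) = 1, there are exactly 1 Jordan blocks for λ = -1.
Step 2 — from the minimal polynomial, the factor (x + 1)^2 tells us the largest block for λ = -1 has size 2.
Step 3 — with total size 2, 1 blocks, and largest block 2, the block sizes (in nonincreasing order) are [2].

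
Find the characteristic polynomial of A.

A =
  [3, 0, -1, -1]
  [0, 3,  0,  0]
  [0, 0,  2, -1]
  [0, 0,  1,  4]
x^4 - 12*x^3 + 54*x^2 - 108*x + 81

Expanding det(x·I − A) (e.g. by cofactor expansion or by noting that A is similar to its Jordan form J, which has the same characteristic polynomial as A) gives
  χ_A(x) = x^4 - 12*x^3 + 54*x^2 - 108*x + 81
which factors as (x - 3)^4. The eigenvalues (with algebraic multiplicities) are λ = 3 with multiplicity 4.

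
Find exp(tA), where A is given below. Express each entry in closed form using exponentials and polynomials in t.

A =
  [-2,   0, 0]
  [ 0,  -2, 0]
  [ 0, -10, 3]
e^{tA} =
  [exp(-2*t), 0, 0]
  [0, exp(-2*t), 0]
  [0, -2*exp(3*t) + 2*exp(-2*t), exp(3*t)]

Strategy: write A = P · J · P⁻¹ where J is a Jordan canonical form, so e^{tA} = P · e^{tJ} · P⁻¹, and e^{tJ} can be computed block-by-block.

A has Jordan form
J =
  [-2,  0, 0]
  [ 0, -2, 0]
  [ 0,  0, 3]
(up to reordering of blocks).

Per-block formulas:
  For a 1×1 block at λ = -2: exp(t · [-2]) = [e^(-2t)].
  For a 1×1 block at λ = 3: exp(t · [3]) = [e^(3t)].

After assembling e^{tJ} and conjugating by P, we get:

e^{tA} =
  [exp(-2*t), 0, 0]
  [0, exp(-2*t), 0]
  [0, -2*exp(3*t) + 2*exp(-2*t), exp(3*t)]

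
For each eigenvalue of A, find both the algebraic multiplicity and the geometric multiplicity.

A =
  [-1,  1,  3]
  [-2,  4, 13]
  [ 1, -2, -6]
λ = -1: alg = 3, geom = 1

Step 1 — factor the characteristic polynomial to read off the algebraic multiplicities:
  χ_A(x) = (x + 1)^3

Step 2 — compute geometric multiplicities via the rank-nullity identity g(λ) = n − rank(A − λI):
  rank(A − (-1)·I) = 2, so dim ker(A − (-1)·I) = n − 2 = 1

Summary:
  λ = -1: algebraic multiplicity = 3, geometric multiplicity = 1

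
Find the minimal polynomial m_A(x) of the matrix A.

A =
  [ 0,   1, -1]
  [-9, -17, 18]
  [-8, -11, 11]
x^3 + 6*x^2 + 12*x + 8

The characteristic polynomial is χ_A(x) = (x + 2)^3, so the eigenvalues are known. The minimal polynomial is
  m_A(x) = Π_λ (x − λ)^{k_λ}
where k_λ is the size of the *largest* Jordan block for λ (equivalently, the smallest k with (A − λI)^k v = 0 for every generalised eigenvector v of λ).

  λ = -2: largest Jordan block has size 3, contributing (x + 2)^3

So m_A(x) = (x + 2)^3 = x^3 + 6*x^2 + 12*x + 8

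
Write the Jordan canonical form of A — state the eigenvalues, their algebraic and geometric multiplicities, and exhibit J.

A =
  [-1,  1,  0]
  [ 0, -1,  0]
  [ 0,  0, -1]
J_2(-1) ⊕ J_1(-1)

The characteristic polynomial is
  det(x·I − A) = x^3 + 3*x^2 + 3*x + 1 = (x + 1)^3

Eigenvalues and multiplicities (the geometric multiplicity of λ is n − rank(A − λI), which equals the number of Jordan blocks for λ):
  λ = -1: algebraic multiplicity = 3, geometric multiplicity = 2

Determining the block sizes for each eigenvalue:
  λ = -1: 2 blocks summing to 3 forces exactly one block of size 2 and the rest size 1 → block sizes [2, 1]

Assembling the blocks gives a Jordan form
J =
  [-1,  1,  0]
  [ 0, -1,  0]
  [ 0,  0, -1]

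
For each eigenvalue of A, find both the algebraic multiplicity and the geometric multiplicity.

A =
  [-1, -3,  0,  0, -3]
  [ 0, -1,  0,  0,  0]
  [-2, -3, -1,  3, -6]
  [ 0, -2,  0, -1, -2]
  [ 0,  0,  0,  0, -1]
λ = -1: alg = 5, geom = 3

Step 1 — factor the characteristic polynomial to read off the algebraic multiplicities:
  χ_A(x) = (x + 1)^5

Step 2 — compute geometric multiplicities via the rank-nullity identity g(λ) = n − rank(A − λI):
  rank(A − (-1)·I) = 2, so dim ker(A − (-1)·I) = n − 2 = 3

Summary:
  λ = -1: algebraic multiplicity = 5, geometric multiplicity = 3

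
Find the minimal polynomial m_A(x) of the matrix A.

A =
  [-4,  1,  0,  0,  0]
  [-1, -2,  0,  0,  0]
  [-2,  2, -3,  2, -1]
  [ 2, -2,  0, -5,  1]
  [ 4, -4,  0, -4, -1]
x^2 + 6*x + 9

The characteristic polynomial is χ_A(x) = (x + 3)^5, so the eigenvalues are known. The minimal polynomial is
  m_A(x) = Π_λ (x − λ)^{k_λ}
where k_λ is the size of the *largest* Jordan block for λ (equivalently, the smallest k with (A − λI)^k v = 0 for every generalised eigenvector v of λ).

  λ = -3: largest Jordan block has size 2, contributing (x + 3)^2

So m_A(x) = (x + 3)^2 = x^2 + 6*x + 9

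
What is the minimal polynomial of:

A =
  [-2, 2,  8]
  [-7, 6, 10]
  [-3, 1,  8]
x^3 - 12*x^2 + 48*x - 64

The characteristic polynomial is χ_A(x) = (x - 4)^3, so the eigenvalues are known. The minimal polynomial is
  m_A(x) = Π_λ (x − λ)^{k_λ}
where k_λ is the size of the *largest* Jordan block for λ (equivalently, the smallest k with (A − λI)^k v = 0 for every generalised eigenvector v of λ).

  λ = 4: largest Jordan block has size 3, contributing (x − 4)^3

So m_A(x) = (x - 4)^3 = x^3 - 12*x^2 + 48*x - 64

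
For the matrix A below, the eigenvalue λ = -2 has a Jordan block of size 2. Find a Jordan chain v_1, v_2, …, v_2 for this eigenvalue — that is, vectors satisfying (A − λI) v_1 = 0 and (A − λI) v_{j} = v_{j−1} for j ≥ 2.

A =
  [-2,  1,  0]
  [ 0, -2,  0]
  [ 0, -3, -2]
A Jordan chain for λ = -2 of length 2:
v_1 = (1, 0, -3)ᵀ
v_2 = (0, 1, 0)ᵀ

Let N = A − (-2)·I. We want v_2 with N^2 v_2 = 0 but N^1 v_2 ≠ 0; then v_{j-1} := N · v_j for j = 2, …, 2.

Pick v_2 = (0, 1, 0)ᵀ.
Then v_1 = N · v_2 = (1, 0, -3)ᵀ.

Sanity check: (A − (-2)·I) v_1 = (0, 0, 0)ᵀ = 0. ✓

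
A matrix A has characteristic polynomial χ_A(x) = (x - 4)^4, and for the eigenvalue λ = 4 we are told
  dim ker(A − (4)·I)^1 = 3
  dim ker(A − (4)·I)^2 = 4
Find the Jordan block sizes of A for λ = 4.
Block sizes for λ = 4: [2, 1, 1]

From the dimensions of kernels of powers, the number of Jordan blocks of size at least j is d_j − d_{j−1} where d_j = dim ker(N^j) (with d_0 = 0). Computing the differences gives [3, 1].
The number of blocks of size exactly k is (#blocks of size ≥ k) − (#blocks of size ≥ k + 1), so the partition is: 2 block(s) of size 1, 1 block(s) of size 2.
In nonincreasing order the block sizes are [2, 1, 1].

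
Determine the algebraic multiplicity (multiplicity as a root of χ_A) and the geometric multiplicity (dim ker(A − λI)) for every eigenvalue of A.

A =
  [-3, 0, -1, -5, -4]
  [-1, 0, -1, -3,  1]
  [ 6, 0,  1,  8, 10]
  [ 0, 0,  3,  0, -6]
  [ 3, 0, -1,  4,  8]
λ = 0: alg = 3, geom = 1; λ = 3: alg = 2, geom = 2

Step 1 — factor the characteristic polynomial to read off the algebraic multiplicities:
  χ_A(x) = x^3*(x - 3)^2

Step 2 — compute geometric multiplicities via the rank-nullity identity g(λ) = n − rank(A − λI):
  rank(A − (0)·I) = 4, so dim ker(A − (0)·I) = n − 4 = 1
  rank(A − (3)·I) = 3, so dim ker(A − (3)·I) = n − 3 = 2

Summary:
  λ = 0: algebraic multiplicity = 3, geometric multiplicity = 1
  λ = 3: algebraic multiplicity = 2, geometric multiplicity = 2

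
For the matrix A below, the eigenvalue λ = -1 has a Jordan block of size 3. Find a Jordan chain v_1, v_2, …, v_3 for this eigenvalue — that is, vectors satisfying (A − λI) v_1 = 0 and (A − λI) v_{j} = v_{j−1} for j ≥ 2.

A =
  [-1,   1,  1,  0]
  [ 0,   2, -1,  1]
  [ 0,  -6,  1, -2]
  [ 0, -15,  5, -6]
A Jordan chain for λ = -1 of length 3:
v_1 = (-3, 0, 0, 0)ᵀ
v_2 = (1, 3, -6, -15)ᵀ
v_3 = (0, 1, 0, 0)ᵀ

Let N = A − (-1)·I. We want v_3 with N^3 v_3 = 0 but N^2 v_3 ≠ 0; then v_{j-1} := N · v_j for j = 3, …, 2.

Pick v_3 = (0, 1, 0, 0)ᵀ.
Then v_2 = N · v_3 = (1, 3, -6, -15)ᵀ.
Then v_1 = N · v_2 = (-3, 0, 0, 0)ᵀ.

Sanity check: (A − (-1)·I) v_1 = (0, 0, 0, 0)ᵀ = 0. ✓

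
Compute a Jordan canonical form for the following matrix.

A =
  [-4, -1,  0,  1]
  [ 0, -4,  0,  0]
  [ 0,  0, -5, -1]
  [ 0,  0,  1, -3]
J_3(-4) ⊕ J_1(-4)

The characteristic polynomial is
  det(x·I − A) = x^4 + 16*x^3 + 96*x^2 + 256*x + 256 = (x + 4)^4

Eigenvalues and multiplicities (the geometric multiplicity of λ is n − rank(A − λI), which equals the number of Jordan blocks for λ):
  λ = -4: algebraic multiplicity = 4, geometric multiplicity = 2

Determining the block sizes for each eigenvalue:
  λ = -4: with am = 4 and gm = 2, the partition is not yet determined (e.g. several partitions of 4 into 2 parts exist). Let N = A − (-4)·I. Computing rank(N^1) = 2, rank(N^2) = 1, rank(N^3) = 0; the number of blocks of size ≥ j is rank(N^{j−1}) − rank(N^j), giving [2, 1, 1]. So we have 1 block(s) of size 3, 1 block(s) of size 1 → block sizes [3, 1]

Assembling the blocks gives a Jordan form
J =
  [-4,  1,  0,  0]
  [ 0, -4,  1,  0]
  [ 0,  0, -4,  0]
  [ 0,  0,  0, -4]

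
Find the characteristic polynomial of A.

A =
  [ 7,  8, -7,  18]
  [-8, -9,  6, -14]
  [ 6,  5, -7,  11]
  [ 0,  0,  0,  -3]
x^4 + 12*x^3 + 54*x^2 + 108*x + 81

Expanding det(x·I − A) (e.g. by cofactor expansion or by noting that A is similar to its Jordan form J, which has the same characteristic polynomial as A) gives
  χ_A(x) = x^4 + 12*x^3 + 54*x^2 + 108*x + 81
which factors as (x + 3)^4. The eigenvalues (with algebraic multiplicities) are λ = -3 with multiplicity 4.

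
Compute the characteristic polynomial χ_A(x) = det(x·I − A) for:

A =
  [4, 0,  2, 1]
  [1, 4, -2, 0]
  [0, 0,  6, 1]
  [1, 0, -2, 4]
x^4 - 18*x^3 + 121*x^2 - 360*x + 400

Expanding det(x·I − A) (e.g. by cofactor expansion or by noting that A is similar to its Jordan form J, which has the same characteristic polynomial as A) gives
  χ_A(x) = x^4 - 18*x^3 + 121*x^2 - 360*x + 400
which factors as (x - 5)^2*(x - 4)^2. The eigenvalues (with algebraic multiplicities) are λ = 4 with multiplicity 2, λ = 5 with multiplicity 2.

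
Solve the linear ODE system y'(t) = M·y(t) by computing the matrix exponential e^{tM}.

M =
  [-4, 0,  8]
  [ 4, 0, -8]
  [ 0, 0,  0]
e^{tM} =
  [exp(-4*t), 0, 2 - 2*exp(-4*t)]
  [1 - exp(-4*t), 1, -2 + 2*exp(-4*t)]
  [0, 0, 1]

Strategy: write M = P · J · P⁻¹ where J is a Jordan canonical form, so e^{tM} = P · e^{tJ} · P⁻¹, and e^{tJ} can be computed block-by-block.

M has Jordan form
J =
  [-4, 0, 0]
  [ 0, 0, 0]
  [ 0, 0, 0]
(up to reordering of blocks).

Per-block formulas:
  For a 1×1 block at λ = 0: exp(t · [0]) = [e^(0t)].
  For a 1×1 block at λ = -4: exp(t · [-4]) = [e^(-4t)].

After assembling e^{tJ} and conjugating by P, we get:

e^{tM} =
  [exp(-4*t), 0, 2 - 2*exp(-4*t)]
  [1 - exp(-4*t), 1, -2 + 2*exp(-4*t)]
  [0, 0, 1]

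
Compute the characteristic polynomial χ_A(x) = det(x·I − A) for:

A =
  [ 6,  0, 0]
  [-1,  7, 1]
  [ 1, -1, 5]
x^3 - 18*x^2 + 108*x - 216

Expanding det(x·I − A) (e.g. by cofactor expansion or by noting that A is similar to its Jordan form J, which has the same characteristic polynomial as A) gives
  χ_A(x) = x^3 - 18*x^2 + 108*x - 216
which factors as (x - 6)^3. The eigenvalues (with algebraic multiplicities) are λ = 6 with multiplicity 3.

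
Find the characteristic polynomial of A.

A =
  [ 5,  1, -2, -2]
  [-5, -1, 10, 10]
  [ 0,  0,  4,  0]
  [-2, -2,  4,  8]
x^4 - 16*x^3 + 96*x^2 - 256*x + 256

Expanding det(x·I − A) (e.g. by cofactor expansion or by noting that A is similar to its Jordan form J, which has the same characteristic polynomial as A) gives
  χ_A(x) = x^4 - 16*x^3 + 96*x^2 - 256*x + 256
which factors as (x - 4)^4. The eigenvalues (with algebraic multiplicities) are λ = 4 with multiplicity 4.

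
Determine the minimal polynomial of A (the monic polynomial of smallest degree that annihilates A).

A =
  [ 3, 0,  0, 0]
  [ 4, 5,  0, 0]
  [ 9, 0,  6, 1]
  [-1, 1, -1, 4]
x^4 - 18*x^3 + 120*x^2 - 350*x + 375

The characteristic polynomial is χ_A(x) = (x - 5)^3*(x - 3), so the eigenvalues are known. The minimal polynomial is
  m_A(x) = Π_λ (x − λ)^{k_λ}
where k_λ is the size of the *largest* Jordan block for λ (equivalently, the smallest k with (A − λI)^k v = 0 for every generalised eigenvector v of λ).

  λ = 3: largest Jordan block has size 1, contributing (x − 3)
  λ = 5: largest Jordan block has size 3, contributing (x − 5)^3

So m_A(x) = (x - 5)^3*(x - 3) = x^4 - 18*x^3 + 120*x^2 - 350*x + 375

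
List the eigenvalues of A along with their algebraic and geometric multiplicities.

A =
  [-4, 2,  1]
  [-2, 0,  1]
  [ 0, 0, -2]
λ = -2: alg = 3, geom = 2

Step 1 — factor the characteristic polynomial to read off the algebraic multiplicities:
  χ_A(x) = (x + 2)^3

Step 2 — compute geometric multiplicities via the rank-nullity identity g(λ) = n − rank(A − λI):
  rank(A − (-2)·I) = 1, so dim ker(A − (-2)·I) = n − 1 = 2

Summary:
  λ = -2: algebraic multiplicity = 3, geometric multiplicity = 2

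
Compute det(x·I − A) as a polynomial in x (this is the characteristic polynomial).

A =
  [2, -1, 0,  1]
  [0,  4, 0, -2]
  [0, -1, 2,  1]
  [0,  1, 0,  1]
x^4 - 9*x^3 + 30*x^2 - 44*x + 24

Expanding det(x·I − A) (e.g. by cofactor expansion or by noting that A is similar to its Jordan form J, which has the same characteristic polynomial as A) gives
  χ_A(x) = x^4 - 9*x^3 + 30*x^2 - 44*x + 24
which factors as (x - 3)*(x - 2)^3. The eigenvalues (with algebraic multiplicities) are λ = 2 with multiplicity 3, λ = 3 with multiplicity 1.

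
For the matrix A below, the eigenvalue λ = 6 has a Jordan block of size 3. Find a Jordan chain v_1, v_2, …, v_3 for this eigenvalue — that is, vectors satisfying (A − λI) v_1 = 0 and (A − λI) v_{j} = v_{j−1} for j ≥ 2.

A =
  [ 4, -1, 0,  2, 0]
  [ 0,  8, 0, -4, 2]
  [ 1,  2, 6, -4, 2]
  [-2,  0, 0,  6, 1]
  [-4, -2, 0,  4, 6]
A Jordan chain for λ = 6 of length 3:
v_1 = (0, 0, -2, 0, 0)ᵀ
v_2 = (-2, 0, 1, -2, -4)ᵀ
v_3 = (1, 0, 0, 0, 0)ᵀ

Let N = A − (6)·I. We want v_3 with N^3 v_3 = 0 but N^2 v_3 ≠ 0; then v_{j-1} := N · v_j for j = 3, …, 2.

Pick v_3 = (1, 0, 0, 0, 0)ᵀ.
Then v_2 = N · v_3 = (-2, 0, 1, -2, -4)ᵀ.
Then v_1 = N · v_2 = (0, 0, -2, 0, 0)ᵀ.

Sanity check: (A − (6)·I) v_1 = (0, 0, 0, 0, 0)ᵀ = 0. ✓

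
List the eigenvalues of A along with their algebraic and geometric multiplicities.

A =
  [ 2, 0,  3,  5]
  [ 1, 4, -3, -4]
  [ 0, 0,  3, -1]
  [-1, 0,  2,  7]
λ = 4: alg = 4, geom = 2

Step 1 — factor the characteristic polynomial to read off the algebraic multiplicities:
  χ_A(x) = (x - 4)^4

Step 2 — compute geometric multiplicities via the rank-nullity identity g(λ) = n − rank(A − λI):
  rank(A − (4)·I) = 2, so dim ker(A − (4)·I) = n − 2 = 2

Summary:
  λ = 4: algebraic multiplicity = 4, geometric multiplicity = 2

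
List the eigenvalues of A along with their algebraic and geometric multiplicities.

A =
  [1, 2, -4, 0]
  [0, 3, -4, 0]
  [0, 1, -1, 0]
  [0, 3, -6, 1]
λ = 1: alg = 4, geom = 3

Step 1 — factor the characteristic polynomial to read off the algebraic multiplicities:
  χ_A(x) = (x - 1)^4

Step 2 — compute geometric multiplicities via the rank-nullity identity g(λ) = n − rank(A − λI):
  rank(A − (1)·I) = 1, so dim ker(A − (1)·I) = n − 1 = 3

Summary:
  λ = 1: algebraic multiplicity = 4, geometric multiplicity = 3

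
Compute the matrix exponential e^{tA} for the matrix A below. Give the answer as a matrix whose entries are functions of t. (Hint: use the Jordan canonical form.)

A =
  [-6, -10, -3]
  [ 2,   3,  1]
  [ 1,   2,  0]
e^{tA} =
  [t^2*exp(-t) - 5*t*exp(-t) + exp(-t), 2*t^2*exp(-t) - 10*t*exp(-t), t^2*exp(-t) - 3*t*exp(-t)]
  [-t^2*exp(-t)/2 + 2*t*exp(-t), -t^2*exp(-t) + 4*t*exp(-t) + exp(-t), -t^2*exp(-t)/2 + t*exp(-t)]
  [t*exp(-t), 2*t*exp(-t), t*exp(-t) + exp(-t)]

Strategy: write A = P · J · P⁻¹ where J is a Jordan canonical form, so e^{tA} = P · e^{tJ} · P⁻¹, and e^{tJ} can be computed block-by-block.

A has Jordan form
J =
  [-1,  1,  0]
  [ 0, -1,  1]
  [ 0,  0, -1]
(up to reordering of blocks).

Per-block formulas:
  For a 3×3 Jordan block J_3(-1): exp(t · J_3(-1)) = e^(-1t)·(I + t·N + (t^2/2)·N^2), where N is the 3×3 nilpotent shift.

After assembling e^{tJ} and conjugating by P, we get:

e^{tA} =
  [t^2*exp(-t) - 5*t*exp(-t) + exp(-t), 2*t^2*exp(-t) - 10*t*exp(-t), t^2*exp(-t) - 3*t*exp(-t)]
  [-t^2*exp(-t)/2 + 2*t*exp(-t), -t^2*exp(-t) + 4*t*exp(-t) + exp(-t), -t^2*exp(-t)/2 + t*exp(-t)]
  [t*exp(-t), 2*t*exp(-t), t*exp(-t) + exp(-t)]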